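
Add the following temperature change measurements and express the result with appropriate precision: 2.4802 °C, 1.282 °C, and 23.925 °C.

2.4802 °C + 1.282 °C + 23.925 °C = 27.6872 °C.
Addition/subtraction keeps the fewest decimal places: 2.4802 → 4 decimal places, 1.282 → 3 decimal places, 23.925 → 3 decimal places; limit is 3.
Rounded to 3 decimal places: 27.687 °C.

27.687 °C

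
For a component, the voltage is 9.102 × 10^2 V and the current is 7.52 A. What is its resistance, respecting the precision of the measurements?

resistance = 9.102 × 10^2 V ÷ 7.52 A = 121.037234043… Ω.
9.102 × 10^2 has 4 significant figures; 7.52 has 3.
Division/multiplication keeps the fewest: 3 significant figures.
Rounded: 121 Ω.

121 Ω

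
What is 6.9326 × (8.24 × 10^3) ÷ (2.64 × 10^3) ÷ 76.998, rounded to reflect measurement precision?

0.281

6.9326 × (8.24 × 10^3) ÷ (2.64 × 10^3) ÷ 76.998 = 0.281021781754…
Multiplication/division keeps the fewest significant figures: 6.9326 → 5 s.f., 8.24 × 10^3 → 3 s.f., 2.64 × 10^3 → 3 s.f., 76.998 → 5 s.f.; limit is 3.
Rounded to 3 significant figures: 0.281.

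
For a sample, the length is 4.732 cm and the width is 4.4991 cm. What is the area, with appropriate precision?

21.29 cm²

area = 4.732 cm × 4.4991 cm = 21.2897412 cm².
4.732 has 4 significant figures; 4.4991 has 5.
Division/multiplication keeps the fewest: 4 significant figures.
Rounded: 21.29 cm².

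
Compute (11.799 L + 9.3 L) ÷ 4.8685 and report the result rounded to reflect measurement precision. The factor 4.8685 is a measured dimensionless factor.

4.33 L

11.799 L + 9.3 L = 21.099 L; the sum is limited to 1 decimal place (3 s.f.).
Carrying full precision, 21.099 ÷ 4.8685 = 4.33377837116… L; 4.8685 has 5 s.f., so the result keeps min(3, 5) = 3 s.f.
Rounded to 3 significant figures: 4.33 L.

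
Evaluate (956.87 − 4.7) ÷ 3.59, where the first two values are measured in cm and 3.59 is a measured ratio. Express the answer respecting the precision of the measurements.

956.87 cm − 4.7 cm = 952.17 cm; the difference is limited to 1 decimal place (4 s.f.).
Carrying full precision, 952.17 ÷ 3.59 = 265.228412256… cm; 3.59 has 3 s.f., so the result keeps min(4, 3) = 3 s.f.
Rounded to 3 significant figures: 265 cm.

265 cm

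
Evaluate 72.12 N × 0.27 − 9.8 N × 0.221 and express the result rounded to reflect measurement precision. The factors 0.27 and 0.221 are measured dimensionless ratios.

72.12 × 0.27 = 19.4724 → 19 N (2 s.f., last digit at the 10^0 place).
9.8 × 0.221 = 2.1658 → 2.2 N (2 s.f., last digit at the 10^-1 place).
Difference: 17.3066 N; keep the coarser place, 10^0.
Result: 17 N.

17 N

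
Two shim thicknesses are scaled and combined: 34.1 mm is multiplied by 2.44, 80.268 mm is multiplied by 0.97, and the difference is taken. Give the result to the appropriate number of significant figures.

5 mm

34.1 × 2.44 = 83.204 → 83.2 mm (3 s.f., last digit at the 10^-1 place).
80.268 × 0.97 = 77.85996 → 78 mm (2 s.f., last digit at the 10^0 place).
Difference: 5.34404 mm; keep the coarser place, 10^0.
Result: 5 mm.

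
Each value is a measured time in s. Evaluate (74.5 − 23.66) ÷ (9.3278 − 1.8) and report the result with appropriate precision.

74.5 − 23.66 = 50.84, limited to 1 d.p. → 3 s.f.; 9.3278 − 1.8 = 7.5278, limited to 1 d.p. → 2 s.f.
Carrying full precision, 50.84 ÷ 7.5278 = 6.75363319961…; keep min(3, 2) = 2 s.f.
Rounded to 2 significant figures: 6.8.

6.8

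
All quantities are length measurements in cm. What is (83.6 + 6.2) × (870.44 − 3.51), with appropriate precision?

83.6 + 6.2 = 89.8, limited to 1 d.p. → 3 s.f.; 870.44 − 3.51 = 866.93, limited to 2 d.p. → 5 s.f.
Carrying full precision, 89.8 × 866.93 = 77850.314; keep min(3, 5) = 3 s.f.
Rounded to 3 significant figures: 7.79 × 10⁴ cm².

7.79 × 10⁴ cm²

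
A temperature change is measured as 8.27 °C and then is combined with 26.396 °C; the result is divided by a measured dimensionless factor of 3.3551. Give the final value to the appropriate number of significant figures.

8.27 °C + 26.396 °C = 34.666 °C; the sum is limited to 2 decimal places (4 s.f.).
Carrying full precision, 34.666 ÷ 3.3551 = 10.3323298858… °C; 3.3551 has 5 s.f., so the result keeps min(4, 5) = 4 s.f.
Rounded to 4 significant figures: 10.33 °C.

10.33 °C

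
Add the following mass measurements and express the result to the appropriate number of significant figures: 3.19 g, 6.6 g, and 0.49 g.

3.19 g + 6.6 g + 0.49 g = 10.28 g.
Addition/subtraction keeps the fewest decimal places: 3.19 → 2 decimal places, 6.6 → 1 decimal place, 0.49 → 2 decimal places; limit is 1.
Rounded to 1 decimal place: 10.3 g.

10.3 g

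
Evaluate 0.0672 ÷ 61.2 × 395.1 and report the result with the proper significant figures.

0.0672 ÷ 61.2 × 395.1 = 0.433835294118…
Multiplication/division keeps the fewest significant figures: 0.0672 → 3 s.f., 61.2 → 3 s.f., 395.1 → 4 s.f.; limit is 3.
Rounded to 3 significant figures: 0.434.

0.434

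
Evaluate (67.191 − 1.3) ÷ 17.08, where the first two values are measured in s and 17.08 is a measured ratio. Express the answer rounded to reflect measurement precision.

67.191 s − 1.3 s = 65.891 s; the difference is limited to 1 decimal place (3 s.f.).
Carrying full precision, 65.891 ÷ 17.08 = 3.85778688525… s; 17.08 has 4 s.f., so the result keeps min(3, 4) = 3 s.f.
Rounded to 3 significant figures: 3.86 s.

3.86 s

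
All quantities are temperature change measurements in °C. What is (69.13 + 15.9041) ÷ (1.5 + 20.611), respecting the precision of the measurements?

3.85

69.13 + 15.9041 = 85.0341, limited to 2 d.p. → 4 s.f.; 1.5 + 20.611 = 22.111, limited to 1 d.p. → 3 s.f.
Carrying full precision, 85.0341 ÷ 22.111 = 3.84578264212…; keep min(4, 3) = 3 s.f.
Rounded to 3 significant figures: 3.85.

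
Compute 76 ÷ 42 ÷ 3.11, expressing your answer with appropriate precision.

5.8 × 10^-1

76 ÷ 42 ÷ 3.11 = 0.581840453223…
Multiplication/division keeps the fewest significant figures: 76 → 2 s.f., 42 → 2 s.f., 3.11 → 3 s.f.; limit is 2.
Rounded to 2 significant figures: 5.8 × 10^-1.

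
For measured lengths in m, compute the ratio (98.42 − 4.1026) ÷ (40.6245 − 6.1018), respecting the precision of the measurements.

2.732

98.42 − 4.1026 = 94.3174, limited to 2 d.p. → 4 s.f.; 40.6245 − 6.1018 = 34.5227, limited to 4 d.p. → 6 s.f.
Carrying full precision, 94.3174 ÷ 34.5227 = 2.73204007798…; keep min(4, 6) = 4 s.f.
Rounded to 4 significant figures: 2.732.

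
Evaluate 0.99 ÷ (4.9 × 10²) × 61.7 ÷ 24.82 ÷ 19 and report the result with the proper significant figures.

2.6 × 10⁻⁴

0.99 ÷ (4.9 × 10²) × 61.7 ÷ 24.82 ÷ 19 = 0.00026434366104…
Multiplication/division keeps the fewest significant figures: 0.99 → 2 s.f., 4.9 × 10² → 2 s.f., 61.7 → 3 s.f., 24.82 → 4 s.f., 19 → 2 s.f.; limit is 2.
Rounded to 2 significant figures: 2.6 × 10⁻⁴.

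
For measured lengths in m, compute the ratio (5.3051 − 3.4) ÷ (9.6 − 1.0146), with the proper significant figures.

2.2 × 10⁻¹

5.3051 − 3.4 = 1.9051, limited to 1 d.p. → 2 s.f.; 9.6 − 1.0146 = 8.5854, limited to 1 d.p. → 2 s.f.
Carrying full precision, 1.9051 ÷ 8.5854 = 0.221899969716…; keep min(2, 2) = 2 s.f.
Rounded to 2 significant figures: 2.2 × 10⁻¹.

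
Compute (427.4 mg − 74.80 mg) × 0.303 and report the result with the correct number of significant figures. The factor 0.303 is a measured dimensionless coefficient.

107 mg

427.4 mg − 74.80 mg = 352.60 mg; the difference is limited to 1 decimal place (4 s.f.).
Carrying full precision, 352.60 × 0.303 = 106.8378 mg; 0.303 has 3 s.f., so the result keeps min(4, 3) = 3 s.f.
Rounded to 3 significant figures: 107 mg.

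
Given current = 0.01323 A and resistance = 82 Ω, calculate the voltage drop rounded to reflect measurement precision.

1.1 V

voltage drop = 0.01323 A × 82 Ω = 1.08486 V.
0.01323 has 4 significant figures; 82 has 2.
Division/multiplication keeps the fewest: 2 significant figures.
Rounded: 1.1 V.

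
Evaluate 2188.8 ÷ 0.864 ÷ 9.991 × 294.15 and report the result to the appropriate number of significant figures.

7.46 × 10⁴

2188.8 ÷ 0.864 ÷ 9.991 × 294.15 = 74585.126614…
Multiplication/division keeps the fewest significant figures: 2188.8 → 5 s.f., 0.864 → 3 s.f., 9.991 → 4 s.f., 294.15 → 5 s.f.; limit is 3.
Rounded to 3 significant figures: 7.46 × 10⁴.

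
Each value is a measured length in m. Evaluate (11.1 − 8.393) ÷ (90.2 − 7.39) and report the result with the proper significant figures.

11.1 − 8.393 = 2.707, limited to 1 d.p. → 2 s.f.; 90.2 − 7.39 = 82.81, limited to 1 d.p. → 3 s.f.
Carrying full precision, 2.707 ÷ 82.81 = 0.0326892887332…; keep min(2, 3) = 2 s.f.
Rounded to 2 significant figures: 3.3 × 10⁻².

3.3 × 10⁻²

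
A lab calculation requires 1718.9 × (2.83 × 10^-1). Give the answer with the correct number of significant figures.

486

1718.9 × (2.83 × 10^-1) = 486.4487
Multiplication/division keeps the fewest significant figures: 1718.9 → 5 s.f., 2.83 × 10^-1 → 3 s.f.; limit is 3.
Rounded to 3 significant figures: 486.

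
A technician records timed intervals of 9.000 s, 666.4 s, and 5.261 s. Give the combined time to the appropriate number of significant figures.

680.7 s

9.000 s + 666.4 s + 5.261 s = 680.661 s.
Addition/subtraction keeps the fewest decimal places: 9.000 → 3 decimal places, 666.4 → 1 decimal place, 5.261 → 3 decimal places; limit is 1.
Rounded to 1 decimal place: 680.7 s.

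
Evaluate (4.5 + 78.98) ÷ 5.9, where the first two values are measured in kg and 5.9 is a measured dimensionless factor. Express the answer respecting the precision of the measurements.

4.5 kg + 78.98 kg = 83.48 kg; the sum is limited to 1 decimal place (3 s.f.).
Carrying full precision, 83.48 ÷ 5.9 = 14.1491525424… kg; 5.9 has 2 s.f., so the result keeps min(3, 2) = 2 s.f.
Rounded to 2 significant figures: 14 kg.

14 kg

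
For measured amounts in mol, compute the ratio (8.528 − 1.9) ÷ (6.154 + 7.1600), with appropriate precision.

0.50

8.528 − 1.9 = 6.628, limited to 1 d.p. → 2 s.f.; 6.154 + 7.1600 = 13.3140, limited to 3 d.p. → 5 s.f.
Carrying full precision, 6.628 ÷ 13.3140 = 0.49782184167…; keep min(2, 5) = 2 s.f.
Rounded to 2 significant figures: 0.50.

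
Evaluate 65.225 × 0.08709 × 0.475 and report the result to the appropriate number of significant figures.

65.225 × 0.08709 × 0.475 = 2.69821149375
Multiplication/division keeps the fewest significant figures: 65.225 → 5 s.f., 0.08709 → 4 s.f., 0.475 → 3 s.f.; limit is 3.
Rounded to 3 significant figures: 2.70.

2.70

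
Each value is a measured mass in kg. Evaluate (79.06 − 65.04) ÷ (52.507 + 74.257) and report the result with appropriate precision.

79.06 − 65.04 = 14.02, limited to 2 d.p. → 4 s.f.; 52.507 + 74.257 = 126.764, limited to 3 d.p. → 6 s.f.
Carrying full precision, 14.02 ÷ 126.764 = 0.110599223754…; keep min(4, 6) = 4 s.f.
Rounded to 4 significant figures: 0.1106.

0.1106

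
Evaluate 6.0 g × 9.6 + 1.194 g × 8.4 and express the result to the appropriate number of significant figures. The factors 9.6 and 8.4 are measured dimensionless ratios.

68 g

6.0 × 9.6 = 57.6 → 58 g (2 s.f., last digit at the 10^0 place).
1.194 × 8.4 = 10.0296 → 1.0 × 10¹ g (2 s.f., last digit at the 10^0 place).
Sum: 67.6296 g; keep the coarser place, 10^0.
Result: 68 g.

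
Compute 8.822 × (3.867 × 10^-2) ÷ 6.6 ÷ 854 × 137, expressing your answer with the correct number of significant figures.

0.0083

8.822 × (3.867 × 10^-2) ÷ 6.6 ÷ 854 × 137 = 0.00829201323185…
Multiplication/division keeps the fewest significant figures: 8.822 → 4 s.f., 3.867 × 10^-2 → 4 s.f., 6.6 → 2 s.f., 854 → 3 s.f., 137 → 3 s.f.; limit is 2.
Rounded to 2 significant figures: 0.0083.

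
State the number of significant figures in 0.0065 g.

0.0065: leading zeros are not significant.

2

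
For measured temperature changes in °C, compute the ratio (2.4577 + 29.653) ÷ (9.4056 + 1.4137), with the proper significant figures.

2.4577 + 29.653 = 32.1107, limited to 3 d.p. → 5 s.f.; 9.4056 + 1.4137 = 10.8193, limited to 4 d.p. → 6 s.f.
Carrying full precision, 32.1107 ÷ 10.8193 = 2.9679091993…; keep min(5, 6) = 5 s.f.
Rounded to 5 significant figures: 2.9679.

2.9679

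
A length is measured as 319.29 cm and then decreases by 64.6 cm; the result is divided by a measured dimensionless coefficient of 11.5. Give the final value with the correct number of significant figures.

22.1 cm

319.29 cm − 64.6 cm = 254.69 cm; the difference is limited to 1 decimal place (4 s.f.).
Carrying full precision, 254.69 ÷ 11.5 = 22.1469565217… cm; 11.5 has 3 s.f., so the result keeps min(4, 3) = 3 s.f.
Rounded to 3 significant figures: 22.1 cm.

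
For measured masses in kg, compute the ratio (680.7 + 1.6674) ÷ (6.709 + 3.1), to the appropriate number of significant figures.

7.0 × 10¹

680.7 + 1.6674 = 682.3674, limited to 1 d.p. → 4 s.f.; 6.709 + 3.1 = 9.809, limited to 1 d.p. → 2 s.f.
Carrying full precision, 682.3674 ÷ 9.809 = 69.5654399021…; keep min(4, 2) = 2 s.f.
Rounded to 2 significant figures: 7.0 × 10¹.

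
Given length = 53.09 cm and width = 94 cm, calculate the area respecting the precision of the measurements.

area = 53.09 cm × 94 cm = 4990.46 cm².
53.09 has 4 significant figures; 94 has 2.
Division/multiplication keeps the fewest: 2 significant figures.
Rounded: 5.0 × 10^3 cm².

5.0 × 10^3 cm²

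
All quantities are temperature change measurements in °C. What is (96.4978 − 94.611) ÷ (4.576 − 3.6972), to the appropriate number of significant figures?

96.4978 − 94.611 = 1.8868, limited to 3 d.p. → 4 s.f.; 4.576 − 3.6972 = 0.8788, limited to 3 d.p. → 3 s.f.
Carrying full precision, 1.8868 ÷ 0.8788 = 2.14701866181…; keep min(4, 3) = 3 s.f.
Rounded to 3 significant figures: 2.15.

2.15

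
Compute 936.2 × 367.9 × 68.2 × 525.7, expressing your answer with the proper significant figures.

936.2 × 367.9 × 68.2 × 525.7 = 1.23486868157 × 10^10…
Multiplication/division keeps the fewest significant figures: 936.2 → 4 s.f., 367.9 → 4 s.f., 68.2 → 3 s.f., 525.7 → 4 s.f.; limit is 3.
Rounded to 3 significant figures: 1.23 × 10^10.

1.23 × 10^10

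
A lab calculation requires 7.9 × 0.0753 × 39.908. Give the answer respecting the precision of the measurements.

7.9 × 0.0753 × 39.908 = 23.74007196
Multiplication/division keeps the fewest significant figures: 7.9 → 2 s.f., 0.0753 → 3 s.f., 39.908 → 5 s.f.; limit is 2.
Rounded to 2 significant figures: 24.

24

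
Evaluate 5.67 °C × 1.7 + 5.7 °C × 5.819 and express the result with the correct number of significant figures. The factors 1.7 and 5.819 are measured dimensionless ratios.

43 °C

5.67 × 1.7 = 9.639 → 9.6 °C (2 s.f., last digit at the 10^-1 place).
5.7 × 5.819 = 33.1683 → 33 °C (2 s.f., last digit at the 10^0 place).
Sum: 42.8073 °C; keep the coarser place, 10^0.
Result: 43 °C.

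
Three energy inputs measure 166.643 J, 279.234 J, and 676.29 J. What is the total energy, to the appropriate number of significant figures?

166.643 J + 279.234 J + 676.29 J = 1122.167 J.
Addition/subtraction keeps the fewest decimal places: 166.643 → 3 decimal places, 279.234 → 3 decimal places, 676.29 → 2 decimal places; limit is 2.
Rounded to 2 decimal places: 1122.17 J.

1122.17 J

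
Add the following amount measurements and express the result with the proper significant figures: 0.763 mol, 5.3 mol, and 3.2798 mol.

0.763 mol + 5.3 mol + 3.2798 mol = 9.3428 mol.
Addition/subtraction keeps the fewest decimal places: 0.763 → 3 decimal places, 5.3 → 1 decimal place, 3.2798 → 4 decimal places; limit is 1.
Rounded to 1 decimal place: 9.3 mol.

9.3 mol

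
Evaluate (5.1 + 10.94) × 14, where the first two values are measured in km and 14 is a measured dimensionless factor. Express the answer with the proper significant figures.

2.2 × 10^2 km

5.1 km + 10.94 km = 16.04 km; the sum is limited to 1 decimal place (3 s.f.).
Carrying full precision, 16.04 × 14 = 224.56 km; 14 has 2 s.f., so the result keeps min(3, 2) = 2 s.f.
Rounded to 2 significant figures: 2.2 × 10^2 km.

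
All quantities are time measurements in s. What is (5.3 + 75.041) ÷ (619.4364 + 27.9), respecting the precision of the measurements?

0.124

5.3 + 75.041 = 80.341, limited to 1 d.p. → 3 s.f.; 619.4364 + 27.9 = 647.3364, limited to 1 d.p. → 4 s.f.
Carrying full precision, 80.341 ÷ 647.3364 = 0.12411012265…; keep min(3, 4) = 3 s.f.
Rounded to 3 significant figures: 0.124.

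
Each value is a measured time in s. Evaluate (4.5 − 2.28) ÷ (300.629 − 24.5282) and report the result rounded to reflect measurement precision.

4.5 − 2.28 = 2.22, limited to 1 d.p. → 2 s.f.; 300.629 − 24.5282 = 276.1008, limited to 3 d.p. → 6 s.f.
Carrying full precision, 2.22 ÷ 276.1008 = 0.0080405417152…; keep min(2, 6) = 2 s.f.
Rounded to 2 significant figures: 8.0 × 10⁻³.

8.0 × 10⁻³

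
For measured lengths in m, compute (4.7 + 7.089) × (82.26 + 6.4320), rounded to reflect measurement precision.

1.05 × 10^3 m²

4.7 + 7.089 = 11.789, limited to 1 d.p. → 3 s.f.; 82.26 + 6.4320 = 88.6920, limited to 2 d.p. → 4 s.f.
Carrying full precision, 11.789 × 88.6920 = 1045.589988; keep min(3, 4) = 3 s.f.
Rounded to 3 significant figures: 1.05 × 10^3 m².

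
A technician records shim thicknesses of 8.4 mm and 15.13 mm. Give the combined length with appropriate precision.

8.4 mm + 15.13 mm = 23.53 mm.
Addition/subtraction keeps the fewest decimal places: 8.4 → 1 decimal place, 15.13 → 2 decimal places; limit is 1.
Rounded to 1 decimal place: 23.5 mm.

23.5 mm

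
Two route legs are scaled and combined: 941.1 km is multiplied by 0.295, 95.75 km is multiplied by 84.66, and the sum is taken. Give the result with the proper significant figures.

941.1 × 0.295 = 277.6245 → 278 km (3 s.f., last digit at the 10^0 place).
95.75 × 84.66 = 8106.195 → 8106 km (4 s.f., last digit at the 10^0 place).
Sum: 8383.8195 km; keep the coarser place, 10^0.
Result: 8384 km.

8384 km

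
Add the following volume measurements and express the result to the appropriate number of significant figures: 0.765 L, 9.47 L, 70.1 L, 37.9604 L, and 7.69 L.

1.260 × 10^2 L

0.765 L + 9.47 L + 70.1 L + 37.9604 L + 7.69 L = 125.9854 L.
Addition/subtraction keeps the fewest decimal places: 0.765 → 3 decimal places, 9.47 → 2 decimal places, 70.1 → 1 decimal place, 37.9604 → 4 decimal places, 7.69 → 2 decimal places; limit is 1.
Rounded to 1 decimal place: 1.260 × 10^2 L.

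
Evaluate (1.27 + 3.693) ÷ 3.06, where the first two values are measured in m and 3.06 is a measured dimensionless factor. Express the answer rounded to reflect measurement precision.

1.62 m

1.27 m + 3.693 m = 4.963 m; the sum is limited to 2 decimal places (3 s.f.).
Carrying full precision, 4.963 ÷ 3.06 = 1.62189542484… m; 3.06 has 3 s.f., so the result keeps min(3, 3) = 3 s.f.
Rounded to 3 significant figures: 1.62 m.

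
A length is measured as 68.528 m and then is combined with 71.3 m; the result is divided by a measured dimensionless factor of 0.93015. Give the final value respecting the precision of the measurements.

150.3 m

68.528 m + 71.3 m = 139.828 m; the sum is limited to 1 decimal place (4 s.f.).
Carrying full precision, 139.828 ÷ 0.93015 = 150.328441649… m; 0.93015 has 5 s.f., so the result keeps min(4, 5) = 4 s.f.
Rounded to 4 significant figures: 150.3 m.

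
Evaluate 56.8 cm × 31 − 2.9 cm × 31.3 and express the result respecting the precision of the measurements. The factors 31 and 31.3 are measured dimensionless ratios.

56.8 × 31 = 1760.8 → 1.8 × 10^3 cm (2 s.f., last digit at the 10^2 place).
2.9 × 31.3 = 90.77 → 91 cm (2 s.f., last digit at the 10^0 place).
Difference: 1670.03 cm; keep the coarser place, 10^2.
Result: 1.7 × 10^3 cm.

1.7 × 10^3 cm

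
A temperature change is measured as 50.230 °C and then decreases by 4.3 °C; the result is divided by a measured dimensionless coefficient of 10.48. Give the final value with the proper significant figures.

50.230 °C − 4.3 °C = 45.930 °C; the difference is limited to 1 decimal place (3 s.f.).
Carrying full precision, 45.930 ÷ 10.48 = 4.38263358779… °C; 10.48 has 4 s.f., so the result keeps min(3, 4) = 3 s.f.
Rounded to 3 significant figures: 4.38 °C.

4.38 °C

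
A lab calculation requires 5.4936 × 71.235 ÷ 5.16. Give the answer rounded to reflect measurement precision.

75.8

5.4936 × 71.235 ÷ 5.16 = 75.8404255814…
Multiplication/division keeps the fewest significant figures: 5.4936 → 5 s.f., 71.235 → 5 s.f., 5.16 → 3 s.f.; limit is 3.
Rounded to 3 significant figures: 75.8.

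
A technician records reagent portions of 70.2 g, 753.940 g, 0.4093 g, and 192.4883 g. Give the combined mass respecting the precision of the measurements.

70.2 g + 753.940 g + 0.4093 g + 192.4883 g = 1017.0376 g.
Addition/subtraction keeps the fewest decimal places: 70.2 → 1 decimal place, 753.940 → 3 decimal places, 0.4093 → 4 decimal places, 192.4883 → 4 decimal places; limit is 1.
Rounded to 1 decimal place: 1017.0 g.

1017.0 g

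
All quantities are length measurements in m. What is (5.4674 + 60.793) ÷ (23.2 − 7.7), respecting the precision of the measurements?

5.4674 + 60.793 = 66.2604, limited to 3 d.p. → 5 s.f.; 23.2 − 7.7 = 15.5, limited to 1 d.p. → 3 s.f.
Carrying full precision, 66.2604 ÷ 15.5 = 4.27486451613…; keep min(5, 3) = 3 s.f.
Rounded to 3 significant figures: 4.27.

4.27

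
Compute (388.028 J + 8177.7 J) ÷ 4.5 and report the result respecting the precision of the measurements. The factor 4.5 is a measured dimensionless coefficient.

388.028 J + 8177.7 J = 8565.728 J; the sum is limited to 1 decimal place (5 s.f.).
Carrying full precision, 8565.728 ÷ 4.5 = 1903.49511111… J; 4.5 has 2 s.f., so the result keeps min(5, 2) = 2 s.f.
Rounded to 2 significant figures: 1.9 × 10³ J.

1.9 × 10³ J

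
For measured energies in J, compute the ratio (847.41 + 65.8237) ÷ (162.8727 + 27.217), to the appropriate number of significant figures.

847.41 + 65.8237 = 913.2337, limited to 2 d.p. → 5 s.f.; 162.8727 + 27.217 = 190.0897, limited to 3 d.p. → 6 s.f.
Carrying full precision, 913.2337 ÷ 190.0897 = 4.80422505796…; keep min(5, 6) = 5 s.f.
Rounded to 5 significant figures: 4.8042.

4.8042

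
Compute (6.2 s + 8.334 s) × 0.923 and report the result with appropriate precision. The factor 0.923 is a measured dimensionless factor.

13.4 s

6.2 s + 8.334 s = 14.534 s; the sum is limited to 1 decimal place (3 s.f.).
Carrying full precision, 14.534 × 0.923 = 13.414882 s; 0.923 has 3 s.f., so the result keeps min(3, 3) = 3 s.f.
Rounded to 3 significant figures: 13.4 s.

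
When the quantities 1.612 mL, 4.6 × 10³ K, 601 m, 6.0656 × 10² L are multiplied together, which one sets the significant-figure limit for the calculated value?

1.612 mL → 4 s.f.; 4.6 × 10³ K → 2 s.f.; 601 m → 3 s.f.; 6.0656 × 10² L → 5 s.f.
The fewest is 2 significant figures, from 4.6 × 10³ K.

4.6 × 10³ K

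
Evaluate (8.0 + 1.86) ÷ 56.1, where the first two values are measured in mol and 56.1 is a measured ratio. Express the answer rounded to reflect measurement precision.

8.0 mol + 1.86 mol = 9.86 mol; the sum is limited to 1 decimal place (2 s.f.).
Carrying full precision, 9.86 ÷ 56.1 = 0.175757575758… mol; 56.1 has 3 s.f., so the result keeps min(2, 3) = 2 s.f.
Rounded to 2 significant figures: 0.18 mol.

0.18 mol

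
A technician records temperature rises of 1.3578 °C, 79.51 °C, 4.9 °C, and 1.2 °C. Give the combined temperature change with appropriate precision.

87.0 °C

1.3578 °C + 79.51 °C + 4.9 °C + 1.2 °C = 86.9678 °C.
Addition/subtraction keeps the fewest decimal places: 1.3578 → 4 decimal places, 79.51 → 2 decimal places, 4.9 → 1 decimal place, 1.2 → 1 decimal place; limit is 1.
Rounded to 1 decimal place: 87.0 °C.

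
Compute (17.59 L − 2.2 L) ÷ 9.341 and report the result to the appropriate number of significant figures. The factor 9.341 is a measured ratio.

1.65 L

17.59 L − 2.2 L = 15.39 L; the difference is limited to 1 decimal place (3 s.f.).
Carrying full precision, 15.39 ÷ 9.341 = 1.64757520608… L; 9.341 has 4 s.f., so the result keeps min(3, 4) = 3 s.f.
Rounded to 3 significant figures: 1.65 L.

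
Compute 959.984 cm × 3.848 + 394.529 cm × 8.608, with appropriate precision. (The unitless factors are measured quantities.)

7090. cm

959.984 × 3.848 = 3694.018432 → 3694 cm (4 s.f., last digit at the 10^0 place).
394.529 × 8.608 = 3396.105632 → 3396 cm (4 s.f., last digit at the 10^0 place).
Sum: 7090.124064 cm; keep the coarser place, 10^0.
Result: 7090. cm.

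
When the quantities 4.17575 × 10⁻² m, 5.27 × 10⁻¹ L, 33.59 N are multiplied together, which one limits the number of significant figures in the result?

4.17575 × 10⁻² m → 6 s.f.; 5.27 × 10⁻¹ L → 3 s.f.; 33.59 N → 4 s.f.
The fewest is 3 significant figures, from 5.27 × 10⁻¹ L.

5.27 × 10⁻¹ L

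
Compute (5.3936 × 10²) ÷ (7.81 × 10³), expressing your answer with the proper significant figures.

0.0691

(5.3936 × 10²) ÷ (7.81 × 10³) = 0.0690601792574…
Multiplication/division keeps the fewest significant figures: 5.3936 × 10² → 5 s.f., 7.81 × 10³ → 3 s.f.; limit is 3.
Rounded to 3 significant figures: 0.0691.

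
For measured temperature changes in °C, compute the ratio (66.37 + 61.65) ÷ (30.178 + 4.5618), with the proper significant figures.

66.37 + 61.65 = 128.02, limited to 2 d.p. → 5 s.f.; 30.178 + 4.5618 = 34.7398, limited to 3 d.p. → 5 s.f.
Carrying full precision, 128.02 ÷ 34.7398 = 3.68511044969…; keep min(5, 5) = 5 s.f.
Rounded to 5 significant figures: 3.6851.

3.6851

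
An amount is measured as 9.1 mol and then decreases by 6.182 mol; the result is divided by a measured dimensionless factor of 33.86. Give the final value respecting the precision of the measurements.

0.086 mol

9.1 mol − 6.182 mol = 2.918 mol; the difference is limited to 1 decimal place (2 s.f.).
Carrying full precision, 2.918 ÷ 33.86 = 0.0861783815712… mol; 33.86 has 4 s.f., so the result keeps min(2, 4) = 2 s.f.
Rounded to 2 significant figures: 0.086 mol.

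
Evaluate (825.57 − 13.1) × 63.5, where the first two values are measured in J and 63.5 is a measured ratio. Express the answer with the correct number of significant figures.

5.16 × 10^4 J

825.57 J − 13.1 J = 812.47 J; the difference is limited to 1 decimal place (4 s.f.).
Carrying full precision, 812.47 × 63.5 = 51591.845 J; 63.5 has 3 s.f., so the result keeps min(4, 3) = 3 s.f.
Rounded to 3 significant figures: 5.16 × 10^4 J.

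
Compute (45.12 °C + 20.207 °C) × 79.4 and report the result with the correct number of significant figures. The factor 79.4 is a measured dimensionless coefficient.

45.12 °C + 20.207 °C = 65.327 °C; the sum is limited to 2 decimal places (4 s.f.).
Carrying full precision, 65.327 × 79.4 = 5186.9638 °C; 79.4 has 3 s.f., so the result keeps min(4, 3) = 3 s.f.
Rounded to 3 significant figures: 5.19 × 10^3 °C.

5.19 × 10^3 °C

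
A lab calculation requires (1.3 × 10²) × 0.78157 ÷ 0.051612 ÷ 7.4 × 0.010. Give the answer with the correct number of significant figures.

2.7

(1.3 × 10²) × 0.78157 ÷ 0.051612 ÷ 7.4 × 0.010 = 2.66028903817…
Multiplication/division keeps the fewest significant figures: 1.3 × 10² → 2 s.f., 0.78157 → 5 s.f., 0.051612 → 5 s.f., 7.4 → 2 s.f., 0.010 → 2 s.f.; limit is 2.
Rounded to 2 significant figures: 2.7.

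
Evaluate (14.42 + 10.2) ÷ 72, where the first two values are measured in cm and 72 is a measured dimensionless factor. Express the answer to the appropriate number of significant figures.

14.42 cm + 10.2 cm = 24.62 cm; the sum is limited to 1 decimal place (3 s.f.).
Carrying full precision, 24.62 ÷ 72 = 0.341944444444… cm; 72 has 2 s.f., so the result keeps min(3, 2) = 2 s.f.
Rounded to 2 significant figures: 0.34 cm.

0.34 cm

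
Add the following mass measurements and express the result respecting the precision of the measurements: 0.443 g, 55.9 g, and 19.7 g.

0.443 g + 55.9 g + 19.7 g = 76.043 g.
Addition/subtraction keeps the fewest decimal places: 0.443 → 3 decimal places, 55.9 → 1 decimal place, 19.7 → 1 decimal place; limit is 1.
Rounded to 1 decimal place: 76.0 g.

76.0 g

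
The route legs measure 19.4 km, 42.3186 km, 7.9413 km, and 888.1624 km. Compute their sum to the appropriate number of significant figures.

19.4 km + 42.3186 km + 7.9413 km + 888.1624 km = 957.8223 km.
Addition/subtraction keeps the fewest decimal places: 19.4 → 1 decimal place, 42.3186 → 4 decimal places, 7.9413 → 4 decimal places, 888.1624 → 4 decimal places; limit is 1.
Rounded to 1 decimal place: 957.8 km.

957.8 km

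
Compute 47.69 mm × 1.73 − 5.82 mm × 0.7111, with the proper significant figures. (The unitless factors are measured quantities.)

78.4 mm

47.69 × 1.73 = 82.5037 → 82.5 mm (3 s.f., last digit at the 10^-1 place).
5.82 × 0.7111 = 4.138602 → 4.14 mm (3 s.f., last digit at the 10^-2 place).
Difference: 78.365098 mm; keep the coarser place, 10^-1.
Result: 78.4 mm.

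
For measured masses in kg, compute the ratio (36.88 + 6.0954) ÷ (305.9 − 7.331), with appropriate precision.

36.88 + 6.0954 = 42.9754, limited to 2 d.p. → 4 s.f.; 305.9 − 7.331 = 298.569, limited to 1 d.p. → 4 s.f.
Carrying full precision, 42.9754 ÷ 298.569 = 0.143937917198…; keep min(4, 4) = 4 s.f.
Rounded to 4 significant figures: 0.1439.

0.1439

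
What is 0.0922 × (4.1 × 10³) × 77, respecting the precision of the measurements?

0.0922 × (4.1 × 10³) × 77 = 29107.54
Multiplication/division keeps the fewest significant figures: 0.0922 → 3 s.f., 4.1 × 10³ → 2 s.f., 77 → 2 s.f.; limit is 2.
Rounded to 2 significant figures: 2.9 × 10⁴.

2.9 × 10⁴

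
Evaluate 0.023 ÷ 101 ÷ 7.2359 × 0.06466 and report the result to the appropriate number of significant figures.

0.023 ÷ 101 ÷ 7.2359 × 0.06466 = 0.00000203493061754…
Multiplication/division keeps the fewest significant figures: 0.023 → 2 s.f., 101 → 3 s.f., 7.2359 → 5 s.f., 0.06466 → 4 s.f.; limit is 2.
Rounded to 2 significant figures: 2.0 × 10^-6.

2.0 × 10^-6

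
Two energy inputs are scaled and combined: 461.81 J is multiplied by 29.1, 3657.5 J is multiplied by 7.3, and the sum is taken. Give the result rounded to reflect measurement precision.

4.0 × 10⁴ J

461.81 × 29.1 = 13438.671 → 1.34 × 10⁴ J (3 s.f., last digit at the 10^2 place).
3657.5 × 7.3 = 26699.75 → 2.7 × 10⁴ J (2 s.f., last digit at the 10^3 place).
Sum: 40138.421 J; keep the coarser place, 10^3.
Result: 4.0 × 10⁴ J.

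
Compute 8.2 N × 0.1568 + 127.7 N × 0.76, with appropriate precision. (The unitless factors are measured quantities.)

98 N

8.2 × 0.1568 = 1.28576 → 1.3 N (2 s.f., last digit at the 10^-1 place).
127.7 × 0.76 = 97.052 → 97 N (2 s.f., last digit at the 10^0 place).
Sum: 98.33776 N; keep the coarser place, 10^0.
Result: 98 N.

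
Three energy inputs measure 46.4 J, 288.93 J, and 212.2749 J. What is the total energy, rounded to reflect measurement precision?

46.4 J + 288.93 J + 212.2749 J = 547.6049 J.
Addition/subtraction keeps the fewest decimal places: 46.4 → 1 decimal place, 288.93 → 2 decimal places, 212.2749 → 4 decimal places; limit is 1.
Rounded to 1 decimal place: 5.476 × 10^2 J.

5.476 × 10^2 J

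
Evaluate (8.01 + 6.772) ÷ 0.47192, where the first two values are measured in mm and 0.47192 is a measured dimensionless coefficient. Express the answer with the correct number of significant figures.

31.32 mm

8.01 mm + 6.772 mm = 14.782 mm; the sum is limited to 2 decimal places (4 s.f.).
Carrying full precision, 14.782 ÷ 0.47192 = 31.3231056111… mm; 0.47192 has 5 s.f., so the result keeps min(4, 5) = 4 s.f.
Rounded to 4 significant figures: 31.32 mm.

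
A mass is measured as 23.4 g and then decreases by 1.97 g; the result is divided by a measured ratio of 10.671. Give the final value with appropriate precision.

23.4 g − 1.97 g = 21.43 g; the difference is limited to 1 decimal place (3 s.f.).
Carrying full precision, 21.43 ÷ 10.671 = 2.0082466498… g; 10.671 has 5 s.f., so the result keeps min(3, 5) = 3 s.f.
Rounded to 3 significant figures: 2.01 g.

2.01 g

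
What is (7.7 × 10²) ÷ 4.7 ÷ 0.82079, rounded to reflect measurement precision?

(7.7 × 10²) ÷ 4.7 ÷ 0.82079 = 199.600125774…
Multiplication/division keeps the fewest significant figures: 7.7 × 10² → 2 s.f., 4.7 → 2 s.f., 0.82079 → 5 s.f.; limit is 2.
Rounded to 2 significant figures: 2.0 × 10².

2.0 × 10²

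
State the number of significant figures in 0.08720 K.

4

0.08720: leading zeros are not significant; trailing zeros after a decimal point are significant.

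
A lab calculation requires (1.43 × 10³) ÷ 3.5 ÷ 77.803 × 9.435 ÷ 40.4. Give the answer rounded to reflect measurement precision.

1.2

(1.43 × 10³) ÷ 3.5 ÷ 77.803 × 9.435 ÷ 40.4 = 1.2264001339…
Multiplication/division keeps the fewest significant figures: 1.43 × 10³ → 3 s.f., 3.5 → 2 s.f., 77.803 → 5 s.f., 9.435 → 4 s.f., 40.4 → 3 s.f.; limit is 2.
Rounded to 2 significant figures: 1.2.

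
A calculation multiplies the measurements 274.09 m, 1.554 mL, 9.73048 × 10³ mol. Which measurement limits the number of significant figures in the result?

1.554 mL

274.09 m → 5 s.f.; 1.554 mL → 4 s.f.; 9.73048 × 10³ mol → 6 s.f.
The fewest is 4 significant figures, from 1.554 mL.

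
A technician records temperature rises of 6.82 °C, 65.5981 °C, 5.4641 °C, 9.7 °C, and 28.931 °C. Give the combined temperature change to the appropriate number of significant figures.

6.82 °C + 65.5981 °C + 5.4641 °C + 9.7 °C + 28.931 °C = 116.5132 °C.
Addition/subtraction keeps the fewest decimal places: 6.82 → 2 decimal places, 65.5981 → 4 decimal places, 5.4641 → 4 decimal places, 9.7 → 1 decimal place, 28.931 → 3 decimal places; limit is 1.
Rounded to 1 decimal place: 116.5 °C.

116.5 °C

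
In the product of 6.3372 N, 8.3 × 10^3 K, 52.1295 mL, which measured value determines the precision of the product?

6.3372 N → 5 s.f.; 8.3 × 10^3 K → 2 s.f.; 52.1295 mL → 6 s.f.
The fewest is 2 significant figures, from 8.3 × 10^3 K.

8.3 × 10^3 K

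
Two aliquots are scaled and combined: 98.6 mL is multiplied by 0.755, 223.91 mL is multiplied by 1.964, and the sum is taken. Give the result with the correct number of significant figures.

514.2 mL

98.6 × 0.755 = 74.443 → 74.4 mL (3 s.f., last digit at the 10^-1 place).
223.91 × 1.964 = 439.75924 → 439.8 mL (4 s.f., last digit at the 10^-1 place).
Sum: 514.20224 mL; keep the coarser place, 10^-1.
Result: 514.2 mL.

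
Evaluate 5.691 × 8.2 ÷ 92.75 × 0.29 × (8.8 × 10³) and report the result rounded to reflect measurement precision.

5.691 × 8.2 ÷ 92.75 × 0.29 × (8.8 × 10³) = 1284.01231698…
Multiplication/division keeps the fewest significant figures: 5.691 → 4 s.f., 8.2 → 2 s.f., 92.75 → 4 s.f., 0.29 → 2 s.f., 8.8 × 10³ → 2 s.f.; limit is 2.
Rounded to 2 significant figures: 1.3 × 10³.

1.3 × 10³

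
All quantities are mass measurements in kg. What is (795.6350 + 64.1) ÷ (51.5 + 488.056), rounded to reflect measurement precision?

1.593

795.6350 + 64.1 = 859.7350, limited to 1 d.p. → 4 s.f.; 51.5 + 488.056 = 539.556, limited to 1 d.p. → 4 s.f.
Carrying full precision, 859.7350 ÷ 539.556 = 1.5934119906…; keep min(4, 4) = 4 s.f.
Rounded to 4 significant figures: 1.593.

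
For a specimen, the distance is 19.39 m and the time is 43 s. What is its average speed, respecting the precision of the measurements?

average speed = 19.39 m ÷ 43 s = 0.450930232558… m/s.
19.39 has 4 significant figures; 43 has 2.
Division/multiplication keeps the fewest: 2 significant figures.
Rounded: 0.45 m/s.

0.45 m/s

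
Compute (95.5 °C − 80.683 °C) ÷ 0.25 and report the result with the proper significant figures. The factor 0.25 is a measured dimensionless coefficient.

59 °C

95.5 °C − 80.683 °C = 14.817 °C; the difference is limited to 1 decimal place (3 s.f.).
Carrying full precision, 14.817 ÷ 0.25 = 59.268 °C; 0.25 has 2 s.f., so the result keeps min(3, 2) = 2 s.f.
Rounded to 2 significant figures: 59 °C.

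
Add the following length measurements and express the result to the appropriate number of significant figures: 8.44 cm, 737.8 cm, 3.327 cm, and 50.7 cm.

800.3 cm

8.44 cm + 737.8 cm + 3.327 cm + 50.7 cm = 800.267 cm.
Addition/subtraction keeps the fewest decimal places: 8.44 → 2 decimal places, 737.8 → 1 decimal place, 3.327 → 3 decimal places, 50.7 → 1 decimal place; limit is 1.
Rounded to 1 decimal place: 800.3 cm.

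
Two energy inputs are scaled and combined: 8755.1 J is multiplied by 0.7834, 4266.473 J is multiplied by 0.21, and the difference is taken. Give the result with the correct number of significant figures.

5.96 × 10³ J

8755.1 × 0.7834 = 6858.74534 → 6859 J (4 s.f., last digit at the 10^0 place).
4266.473 × 0.21 = 895.95933 → 9.0 × 10² J (2 s.f., last digit at the 10^1 place).
Difference: 5962.78601 J; keep the coarser place, 10^1.
Result: 5.96 × 10³ J.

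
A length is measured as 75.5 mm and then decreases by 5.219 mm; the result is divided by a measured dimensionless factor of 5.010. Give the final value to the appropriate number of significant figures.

75.5 mm − 5.219 mm = 70.281 mm; the difference is limited to 1 decimal place (3 s.f.).
Carrying full precision, 70.281 ÷ 5.010 = 14.0281437126… mm; 5.010 has 4 s.f., so the result keeps min(3, 4) = 3 s.f.
Rounded to 3 significant figures: 14.0 mm.

14.0 mm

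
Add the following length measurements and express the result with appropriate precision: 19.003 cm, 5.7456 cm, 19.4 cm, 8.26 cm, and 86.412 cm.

19.003 cm + 5.7456 cm + 19.4 cm + 8.26 cm + 86.412 cm = 138.8206 cm.
Addition/subtraction keeps the fewest decimal places: 19.003 → 3 decimal places, 5.7456 → 4 decimal places, 19.4 → 1 decimal place, 8.26 → 2 decimal places, 86.412 → 3 decimal places; limit is 1.
Rounded to 1 decimal place: 138.8 cm.

138.8 cm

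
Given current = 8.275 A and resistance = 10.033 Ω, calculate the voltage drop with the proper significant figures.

voltage drop = 8.275 A × 10.033 Ω = 83.023075 V.
8.275 has 4 significant figures; 10.033 has 5.
Division/multiplication keeps the fewest: 4 significant figures.
Rounded: 83.02 V.

83.02 V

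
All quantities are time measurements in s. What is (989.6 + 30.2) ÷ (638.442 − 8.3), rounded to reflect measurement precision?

1.618

989.6 + 30.2 = 1019.8, limited to 1 d.p. → 5 s.f.; 638.442 − 8.3 = 630.142, limited to 1 d.p. → 4 s.f.
Carrying full precision, 1019.8 ÷ 630.142 = 1.61836538431…; keep min(5, 4) = 4 s.f.
Rounded to 4 significant figures: 1.618.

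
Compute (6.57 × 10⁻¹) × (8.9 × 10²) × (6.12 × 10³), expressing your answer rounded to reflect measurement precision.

3.6 × 10⁶

(6.57 × 10⁻¹) × (8.9 × 10²) × (6.12 × 10³) = 3578547.6
Multiplication/division keeps the fewest significant figures: 6.57 × 10⁻¹ → 3 s.f., 8.9 × 10² → 2 s.f., 6.12 × 10³ → 3 s.f.; limit is 2.
Rounded to 2 significant figures: 3.6 × 10⁶.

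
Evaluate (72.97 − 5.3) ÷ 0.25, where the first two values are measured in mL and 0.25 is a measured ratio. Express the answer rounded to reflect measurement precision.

2.7 × 10^2 mL

72.97 mL − 5.3 mL = 67.67 mL; the difference is limited to 1 decimal place (3 s.f.).
Carrying full precision, 67.67 ÷ 0.25 = 270.68 mL; 0.25 has 2 s.f., so the result keeps min(3, 2) = 2 s.f.
Rounded to 2 significant figures: 2.7 × 10^2 mL.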